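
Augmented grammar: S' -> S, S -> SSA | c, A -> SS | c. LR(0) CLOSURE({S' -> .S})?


Start: S' -> .S
For each item with dot before a nonterminal B, add B -> .γ for every B-production
Closure: [S' -> .S, S -> .SSA, S -> .c]


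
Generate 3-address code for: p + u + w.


Break into single-operator statements:
t1 = p + u
t2 = t1 + w


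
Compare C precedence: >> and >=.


'>>' is shift (level 8); '>=' is relational (level 7)
Higher level binds tighter
'>>' has higher precedence than '>='


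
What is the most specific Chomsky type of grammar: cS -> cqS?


LHS has context (more than one symbol) and |LHS| ≤ |RHS|
Classification: Type 1 (Context-Sensitive)


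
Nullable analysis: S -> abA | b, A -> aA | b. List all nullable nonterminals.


A nonterminal is nullable iff some alternative derives ε (directly, or every symbol in it is nullable)
Nullable: {}


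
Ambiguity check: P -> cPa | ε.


balanced c^n…a^n: each string has a unique parse
Unambiguous


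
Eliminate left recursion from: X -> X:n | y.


Left-recursive alternatives: X:n; non-recursive: y
Introduce X': X -> yX', X' -> :nX' | ε


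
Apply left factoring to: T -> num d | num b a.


Common prefix: 'num'
Factored: T -> num T', T' -> d | b a


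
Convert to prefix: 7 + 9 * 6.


'*' binds tighter: tree is (+ 7 (* 9 6))
Prefix: + 7 * 9 6


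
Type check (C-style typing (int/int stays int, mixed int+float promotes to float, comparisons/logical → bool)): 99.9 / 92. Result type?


Operand types: float / int
Rule: mixed int/float promotes to float; int/int stays int
Result type: float


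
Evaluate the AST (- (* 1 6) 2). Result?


Evaluate inner: (* 1 6) = 6
Evaluate root: (- 6 2) = 4
Result: 4


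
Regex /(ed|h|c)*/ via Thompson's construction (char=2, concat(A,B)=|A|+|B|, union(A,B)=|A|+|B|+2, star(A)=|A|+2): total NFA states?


Syntax tree has 4 char leaf(s), 2 union(s), 1 star(s)
chars contribute 4×2 = 8; each union adds +2; each star adds +2
Total: 8 + 4 + 2 = 14 states


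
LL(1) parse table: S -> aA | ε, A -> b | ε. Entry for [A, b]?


For [A, b]: 'b' ∈ FIRST(b)
Entry: A -> b


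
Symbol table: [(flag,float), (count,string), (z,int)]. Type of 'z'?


Lookup 'z' → type int


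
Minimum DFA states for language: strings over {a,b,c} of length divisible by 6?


Track length mod 6: states 0..5, accept at 0
Minimal DFA: 6 states


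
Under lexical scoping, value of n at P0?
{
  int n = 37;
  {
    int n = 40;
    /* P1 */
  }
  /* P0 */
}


n declared in the same block as P0
n = 37


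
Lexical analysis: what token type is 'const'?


Pattern: reserved word
Type: KEYWORD


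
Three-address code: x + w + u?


Break into single-operator statements:
t1 = x + w
t2 = t1 + u


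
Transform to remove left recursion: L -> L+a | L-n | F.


Left-recursive alternatives: L+a, L-n; non-recursive: F
Introduce L': L -> FL', L' -> +aL' | -nL' | ε


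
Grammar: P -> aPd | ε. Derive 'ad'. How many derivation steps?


Derivation: P => aPd => ad
Steps: 2


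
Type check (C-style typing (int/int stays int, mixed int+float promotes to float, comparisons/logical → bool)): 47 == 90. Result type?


Operand types: int == int
Rule: comparison yields bool
Result type: bool


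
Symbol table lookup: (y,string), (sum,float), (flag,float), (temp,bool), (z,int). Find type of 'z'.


Lookup 'z' → type int


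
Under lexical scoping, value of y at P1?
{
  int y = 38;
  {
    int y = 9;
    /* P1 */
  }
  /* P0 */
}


y declared in the same block as P1
y = 9


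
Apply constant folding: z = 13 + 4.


13 + 4 = 17 at compile time
Optimized: z = 17


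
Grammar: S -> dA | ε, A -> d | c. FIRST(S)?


Per alternative of S: FIRST(dA) = {d}; FIRST(ε) = {ε}
FIRST(S) = {d, ε}


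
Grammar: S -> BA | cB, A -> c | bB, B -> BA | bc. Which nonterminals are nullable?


A nonterminal is nullable iff some alternative derives ε (directly, or every symbol in it is nullable)
Nullable: {}


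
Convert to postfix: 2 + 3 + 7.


Left to right (same or higher precedence on left)
Postfix: 2 3 + 7 +


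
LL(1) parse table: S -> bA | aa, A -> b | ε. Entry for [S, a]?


For [S, a]: 'a' ∈ FIRST(aa)
Entry: S -> aa


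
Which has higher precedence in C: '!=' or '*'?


'*' is multiplicative (level 10); '!=' is equality (level 6)
Higher level binds tighter
'*' has higher precedence than '!='


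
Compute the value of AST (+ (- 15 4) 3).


Evaluate inner: (- 15 4) = 11
Evaluate root: (+ 11 3) = 14
Result: 14


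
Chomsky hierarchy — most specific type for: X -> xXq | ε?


Single nonterminal LHS, but x^n q^n is not regular
Classification: Type 2 (Context-Free)


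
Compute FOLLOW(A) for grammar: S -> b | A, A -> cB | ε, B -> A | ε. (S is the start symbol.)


$ ∈ FOLLOW(S). For each A -> αBβ: add FIRST(β)\{ε} to FOLLOW(B); if β nullable, add FOLLOW(A).
FOLLOW(A) = {$}


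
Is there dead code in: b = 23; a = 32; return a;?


b is assigned but never read
Dead: 'b = 23'


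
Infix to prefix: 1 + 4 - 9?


left-to-right (same/higher precedence on left): tree is (- (+ 1 4) 9)
Prefix: - + 1 4 9


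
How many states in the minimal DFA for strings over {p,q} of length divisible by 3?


Track length mod 3: states 0..2, accept at 0
Minimal DFA: 3 states


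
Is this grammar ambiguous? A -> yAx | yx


balanced y^n…x^n: each string has a unique parse
Unambiguous


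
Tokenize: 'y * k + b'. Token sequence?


Scan left to right, longest-match per lexeme
Tokens: ID(y), OP(*), ID(k), OP(+), ID(b)


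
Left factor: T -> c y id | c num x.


Common prefix: 'c'
Factored: T -> c T', T' -> y id | num x


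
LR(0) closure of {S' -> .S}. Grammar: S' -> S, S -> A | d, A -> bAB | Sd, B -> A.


Start: S' -> .S
For each item with dot before a nonterminal B, add B -> .γ for every B-production
Closure: [S' -> .S, S -> .A, S -> .d, A -> .bAB, A -> .Sd]


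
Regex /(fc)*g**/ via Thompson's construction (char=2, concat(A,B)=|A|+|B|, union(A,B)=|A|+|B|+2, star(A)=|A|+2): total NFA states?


Syntax tree has 3 char leaf(s), 0 union(s), 3 star(s)
chars contribute 3×2 = 6; each union adds +2; each star adds +2
Total: 6 + 0 + 6 = 12 states


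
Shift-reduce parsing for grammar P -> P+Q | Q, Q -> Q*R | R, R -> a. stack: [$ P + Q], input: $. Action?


handle 'P+Q' on top; lookahead ∈ FOLLOW(P) = {+, $}
Action: reduce (P -> P+Q)


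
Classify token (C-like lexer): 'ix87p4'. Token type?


Pattern: letter/underscore followed by alphanumerics, not a keyword
Type: IDENTIFIER


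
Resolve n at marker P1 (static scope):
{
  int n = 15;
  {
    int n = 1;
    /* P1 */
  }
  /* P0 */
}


n declared in the same block as P1
n = 1


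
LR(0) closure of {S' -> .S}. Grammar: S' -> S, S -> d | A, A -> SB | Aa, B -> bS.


Start: S' -> .S
For each item with dot before a nonterminal B, add B -> .γ for every B-production
Closure: [S' -> .S, S -> .d, S -> .A, A -> .SB, A -> .Aa]


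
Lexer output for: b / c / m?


Scan left to right, longest-match per lexeme
Tokens: ID(b), OP(/), ID(c), OP(/), ID(m)


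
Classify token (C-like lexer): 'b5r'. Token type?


Pattern: letter/underscore followed by alphanumerics, not a keyword
Type: IDENTIFIER


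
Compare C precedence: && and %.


'%' is multiplicative (level 10); '&&' is logical AND (level 2)
Higher level binds tighter
'%' has higher precedence than '&&'


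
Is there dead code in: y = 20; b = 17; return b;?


y is assigned but never read
Dead: 'y = 20'


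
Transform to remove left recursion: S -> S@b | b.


Left-recursive alternatives: S@b; non-recursive: b
Introduce S': S -> bS', S' -> @bS' | ε


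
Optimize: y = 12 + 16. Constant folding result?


12 + 16 = 28 at compile time
Optimized: y = 28


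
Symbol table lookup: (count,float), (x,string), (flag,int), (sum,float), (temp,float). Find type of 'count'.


Lookup 'count' → type float


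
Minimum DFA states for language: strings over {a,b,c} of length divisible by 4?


Track length mod 4: states 0..3, accept at 0
Minimal DFA: 4 states


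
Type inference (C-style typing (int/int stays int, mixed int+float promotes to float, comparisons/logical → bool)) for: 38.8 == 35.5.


Operand types: float == float
Rule: comparison yields bool
Result type: bool


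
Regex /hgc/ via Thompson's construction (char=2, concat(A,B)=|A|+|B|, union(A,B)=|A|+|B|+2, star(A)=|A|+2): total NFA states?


Syntax tree has 3 char leaf(s), 0 union(s), 0 star(s)
chars contribute 3×2 = 6; each union adds +2; each star adds +2
Total: 6 + 0 + 0 = 6 states


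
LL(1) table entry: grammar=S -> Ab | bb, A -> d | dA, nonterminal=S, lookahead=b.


For [S, b]: 'b' ∈ FIRST(bb)
Entry: S -> bb


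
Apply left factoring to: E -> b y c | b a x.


Common prefix: 'b'
Factored: E -> b E', E' -> y c | a x


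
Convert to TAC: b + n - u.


Break into single-operator statements:
t1 = b + n
t2 = t1 - u


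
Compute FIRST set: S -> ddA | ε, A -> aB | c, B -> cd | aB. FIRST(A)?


Per alternative of A: FIRST(aB) = {a}; FIRST(c) = {c}
FIRST(A) = {a, c}


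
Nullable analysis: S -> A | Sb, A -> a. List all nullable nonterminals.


A nonterminal is nullable iff some alternative derives ε (directly, or every symbol in it is nullable)
Nullable: {}


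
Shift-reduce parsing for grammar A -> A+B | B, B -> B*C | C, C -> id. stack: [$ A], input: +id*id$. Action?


shift '+' to continue A -> A+B
Action: shift


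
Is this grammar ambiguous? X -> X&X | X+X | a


'a&a+a' has two parse trees (no precedence encoded between & and +)
Ambiguous


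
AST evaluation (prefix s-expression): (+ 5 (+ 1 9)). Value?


Evaluate inner: (+ 1 9) = 10
Evaluate root: (+ 5 10) = 15
Result: 15


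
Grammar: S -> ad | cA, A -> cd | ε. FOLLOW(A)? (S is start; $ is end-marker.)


$ ∈ FOLLOW(S). For each A -> αBβ: add FIRST(β)\{ε} to FOLLOW(B); if β nullable, add FOLLOW(A).
FOLLOW(A) = {$}


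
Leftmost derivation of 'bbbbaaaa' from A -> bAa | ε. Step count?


Derivation: A => bAa => bbAaa => bbbAaaa => bbbbAaaaa => bbbbaaaa
Steps: 5


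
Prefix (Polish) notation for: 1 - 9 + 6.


left-to-right (same/higher precedence on left): tree is (+ (- 1 9) 6)
Prefix: + - 1 9 6


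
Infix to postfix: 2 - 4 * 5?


* has higher precedence, evaluate 4*5 first
Postfix: 2 4 5 * -


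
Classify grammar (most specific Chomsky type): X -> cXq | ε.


Single nonterminal LHS, but c^n q^n is not regular
Classification: Type 2 (Context-Free)


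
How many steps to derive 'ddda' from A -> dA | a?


Derivation: A => dA => ddA => dddA => ddda
Steps: 4


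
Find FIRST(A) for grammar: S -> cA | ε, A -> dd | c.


Per alternative of A: FIRST(dd) = {d}; FIRST(c) = {c}
FIRST(A) = {c, d}


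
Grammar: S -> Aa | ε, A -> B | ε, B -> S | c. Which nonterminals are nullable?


A nonterminal is nullable iff some alternative derives ε (directly, or every symbol in it is nullable)
Nullable: {A, B, S}


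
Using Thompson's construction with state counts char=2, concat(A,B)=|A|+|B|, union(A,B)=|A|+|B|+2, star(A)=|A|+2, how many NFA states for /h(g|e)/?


Syntax tree has 3 char leaf(s), 1 union(s), 0 star(s)
chars contribute 3×2 = 6; each union adds +2; each star adds +2
Total: 6 + 2 + 0 = 8 states


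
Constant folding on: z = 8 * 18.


8 * 18 = 144 at compile time
Optimized: z = 144


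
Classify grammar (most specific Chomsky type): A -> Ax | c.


Left-linear: every RHS is a terminal or one nonterminal followed by a terminal
Classification: Type 3 (Regular)


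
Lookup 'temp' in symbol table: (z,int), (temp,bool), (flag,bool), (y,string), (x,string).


Lookup 'temp' → type bool


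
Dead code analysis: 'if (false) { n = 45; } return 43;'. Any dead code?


condition is constant false, so the whole block is unreachable
Dead: 'if (false) { n = 45; }'


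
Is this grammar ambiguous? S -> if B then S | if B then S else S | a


dangling else: 'if B then if B then a else a' parses two ways
Ambiguous


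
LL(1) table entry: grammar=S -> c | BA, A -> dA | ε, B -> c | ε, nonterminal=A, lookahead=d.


For [A, d]: 'd' ∈ FIRST(dA)
Entry: A -> dA


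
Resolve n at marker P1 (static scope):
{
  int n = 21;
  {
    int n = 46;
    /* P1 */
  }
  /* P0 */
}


n declared in the same block as P1
n = 46


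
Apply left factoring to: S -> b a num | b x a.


Common prefix: 'b'
Factored: S -> b S', S' -> a num | x a


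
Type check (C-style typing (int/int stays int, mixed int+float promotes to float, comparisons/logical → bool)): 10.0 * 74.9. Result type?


Operand types: float * float
Rule: mixed int/float promotes to float; int/int stays int
Result type: float


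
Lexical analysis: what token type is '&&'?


Pattern: operator symbol
Type: OPERATOR


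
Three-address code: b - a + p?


Break into single-operator statements:
t1 = b - a
t2 = t1 + p


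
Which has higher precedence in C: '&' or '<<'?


'<<' is shift (level 8); '&' is bitwise AND (level 5)
Higher level binds tighter
'<<' has higher precedence than '&'


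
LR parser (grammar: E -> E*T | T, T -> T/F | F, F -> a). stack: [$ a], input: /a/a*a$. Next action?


'a' on top is the handle for F -> a
Action: reduce (F -> a)


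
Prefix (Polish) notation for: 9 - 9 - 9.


left-to-right (same/higher precedence on left): tree is (- (- 9 9) 9)
Prefix: - - 9 9 9


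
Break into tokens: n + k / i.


Scan left to right, longest-match per lexeme
Tokens: ID(n), OP(+), ID(k), OP(/), ID(i)


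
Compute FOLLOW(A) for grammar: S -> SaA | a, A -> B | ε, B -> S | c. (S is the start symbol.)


$ ∈ FOLLOW(S). For each A -> αBβ: add FIRST(β)\{ε} to FOLLOW(B); if β nullable, add FOLLOW(A).
FOLLOW(A) = {$, a}


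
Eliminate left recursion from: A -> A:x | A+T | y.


Left-recursive alternatives: A:x, A+T; non-recursive: y
Introduce A': A -> yA', A' -> :xA' | +TA' | ε


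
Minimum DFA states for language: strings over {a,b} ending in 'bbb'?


Track the longest suffix of input matching a prefix of 'bbb': 4 classes (prefixes of length 0..3)
Minimal DFA: 4 states


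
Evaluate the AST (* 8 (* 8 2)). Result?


Evaluate inner: (* 8 2) = 16
Evaluate root: (* 8 16) = 128
Result: 128


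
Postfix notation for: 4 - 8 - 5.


Left to right (same or higher precedence on left)
Postfix: 4 8 - 5 -


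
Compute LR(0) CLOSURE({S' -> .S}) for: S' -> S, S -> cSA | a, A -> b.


Start: S' -> .S
For each item with dot before a nonterminal B, add B -> .γ for every B-production
Closure: [S' -> .S, S -> .cSA, S -> .a]


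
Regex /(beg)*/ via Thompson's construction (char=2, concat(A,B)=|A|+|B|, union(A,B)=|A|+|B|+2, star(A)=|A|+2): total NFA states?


Syntax tree has 3 char leaf(s), 0 union(s), 1 star(s)
chars contribute 3×2 = 6; each union adds +2; each star adds +2
Total: 6 + 0 + 2 = 8 states


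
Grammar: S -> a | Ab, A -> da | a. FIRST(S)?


Per alternative of S: FIRST(a) = {a}; FIRST(Ab) = {a, d}
FIRST(S) = {a, d}


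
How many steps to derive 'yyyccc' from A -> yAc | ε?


Derivation: A => yAc => yyAcc => yyyAccc => yyyccc
Steps: 4


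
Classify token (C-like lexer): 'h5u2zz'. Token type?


Pattern: letter/underscore followed by alphanumerics, not a keyword
Type: IDENTIFIER


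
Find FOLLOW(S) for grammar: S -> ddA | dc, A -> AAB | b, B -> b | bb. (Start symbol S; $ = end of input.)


$ ∈ FOLLOW(S). For each A -> αBβ: add FIRST(β)\{ε} to FOLLOW(B); if β nullable, add FOLLOW(A).
FOLLOW(S) = {$}


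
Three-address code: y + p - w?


Break into single-operator statements:
t1 = y + p
t2 = t1 - w


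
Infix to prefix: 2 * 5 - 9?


left-to-right (same/higher precedence on left): tree is (- (* 2 5) 9)
Prefix: - * 2 5 9


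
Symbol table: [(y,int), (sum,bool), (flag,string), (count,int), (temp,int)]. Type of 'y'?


Lookup 'y' → type int


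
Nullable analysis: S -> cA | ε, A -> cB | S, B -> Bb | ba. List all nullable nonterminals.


A nonterminal is nullable iff some alternative derives ε (directly, or every symbol in it is nullable)
Nullable: {A, S}


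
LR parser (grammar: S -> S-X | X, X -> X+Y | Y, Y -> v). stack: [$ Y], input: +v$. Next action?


'Y' (not preceded by X+) is the handle for X -> Y
Action: reduce (X -> Y)


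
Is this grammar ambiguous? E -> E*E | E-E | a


'a*a-a' has two parse trees (no precedence encoded between * and -)
Ambiguous


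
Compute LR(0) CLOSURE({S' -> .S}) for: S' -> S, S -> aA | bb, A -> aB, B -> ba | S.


Start: S' -> .S
For each item with dot before a nonterminal B, add B -> .γ for every B-production
Closure: [S' -> .S, S -> .aA, S -> .bb]


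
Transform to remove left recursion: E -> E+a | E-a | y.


Left-recursive alternatives: E+a, E-a; non-recursive: y
Introduce E': E -> yE', E' -> +aE' | -aE' | ε


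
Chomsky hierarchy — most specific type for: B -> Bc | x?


Left-linear: every RHS is a terminal or one nonterminal followed by a terminal
Classification: Type 3 (Regular)


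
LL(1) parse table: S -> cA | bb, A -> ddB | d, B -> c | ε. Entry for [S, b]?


For [S, b]: 'b' ∈ FIRST(bb)
Entry: S -> bb


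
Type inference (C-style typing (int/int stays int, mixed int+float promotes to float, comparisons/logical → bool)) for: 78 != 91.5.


Operand types: int != float
Rule: comparison yields bool
Result type: bool


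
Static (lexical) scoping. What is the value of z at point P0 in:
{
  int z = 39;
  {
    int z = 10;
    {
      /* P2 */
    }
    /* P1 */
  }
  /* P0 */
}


z declared in the same block as P0
z = 39


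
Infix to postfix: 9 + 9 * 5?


* has higher precedence, evaluate 9*5 first
Postfix: 9 9 5 * +


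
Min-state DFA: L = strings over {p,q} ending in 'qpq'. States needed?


Track the longest suffix of input matching a prefix of 'qpq': 4 classes (prefixes of length 0..3)
Minimal DFA: 4 states


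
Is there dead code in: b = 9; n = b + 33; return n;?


b is read by n's definition; n is returned
No dead code


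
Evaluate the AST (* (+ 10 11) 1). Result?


Evaluate inner: (+ 10 11) = 21
Evaluate root: (* 21 1) = 21
Result: 21


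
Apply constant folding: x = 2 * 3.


2 * 3 = 6 at compile time
Optimized: x = 6


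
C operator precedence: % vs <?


'%' is multiplicative (level 10); '<' is relational (level 7)
Higher level binds tighter
'%' has higher precedence than '<'


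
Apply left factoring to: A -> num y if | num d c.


Common prefix: 'num'
Factored: A -> num A', A' -> y if | d c


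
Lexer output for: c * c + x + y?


Scan left to right, longest-match per lexeme
Tokens: ID(c), OP(*), ID(c), OP(+), ID(x), OP(+), ID(y)


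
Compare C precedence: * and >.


'*' is multiplicative (level 10); '>' is relational (level 7)
Higher level binds tighter
'*' has higher precedence than '>'


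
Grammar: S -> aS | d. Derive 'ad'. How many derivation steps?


Derivation: S => aS => ad
Steps: 2


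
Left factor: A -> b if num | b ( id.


Common prefix: 'b'
Factored: A -> b A', A' -> if num | ( id


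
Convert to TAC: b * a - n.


Break into single-operator statements:
t1 = b * a
t2 = t1 - n


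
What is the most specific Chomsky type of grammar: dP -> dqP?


LHS has context (more than one symbol) and |LHS| ≤ |RHS|
Classification: Type 1 (Context-Sensitive)


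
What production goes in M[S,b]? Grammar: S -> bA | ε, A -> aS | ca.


For [S, b]: 'b' ∈ FIRST(bA)
Entry: S -> bA


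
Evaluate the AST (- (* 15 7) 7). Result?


Evaluate inner: (* 15 7) = 105
Evaluate root: (- 105 7) = 98
Result: 98


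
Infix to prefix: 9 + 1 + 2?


left-to-right (same/higher precedence on left): tree is (+ (+ 9 1) 2)
Prefix: + + 9 1 2


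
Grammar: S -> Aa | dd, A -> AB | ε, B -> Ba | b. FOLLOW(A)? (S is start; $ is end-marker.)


$ ∈ FOLLOW(S). For each A -> αBβ: add FIRST(β)\{ε} to FOLLOW(B); if β nullable, add FOLLOW(A).
FOLLOW(A) = {a, b}


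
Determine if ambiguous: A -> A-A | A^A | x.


'x-x^x' has two parse trees (no precedence encoded between - and ^)
Ambiguous


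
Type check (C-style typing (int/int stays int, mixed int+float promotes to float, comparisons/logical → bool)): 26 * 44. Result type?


Operand types: int * int
Rule: mixed int/float promotes to float; int/int stays int
Result type: int


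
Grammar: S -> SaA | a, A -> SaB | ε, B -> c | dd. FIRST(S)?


Per alternative of S: FIRST(SaA) = {a}; FIRST(a) = {a}
FIRST(S) = {a}


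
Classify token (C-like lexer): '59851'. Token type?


Pattern: digits only
Type: INTEGER_LITERAL


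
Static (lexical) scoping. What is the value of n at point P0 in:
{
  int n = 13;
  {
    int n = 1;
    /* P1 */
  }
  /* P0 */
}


n declared in the same block as P0
n = 13


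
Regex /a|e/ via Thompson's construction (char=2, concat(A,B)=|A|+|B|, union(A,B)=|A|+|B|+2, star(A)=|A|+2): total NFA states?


Syntax tree has 2 char leaf(s), 1 union(s), 0 star(s)
chars contribute 2×2 = 4; each union adds +2; each star adds +2
Total: 4 + 2 + 0 = 6 states


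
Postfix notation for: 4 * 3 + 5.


Left to right (same or higher precedence on left)
Postfix: 4 3 * 5 +


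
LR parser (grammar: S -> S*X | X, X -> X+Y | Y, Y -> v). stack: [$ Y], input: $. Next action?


'Y' (not preceded by X+) is the handle for X -> Y
Action: reduce (X -> Y)


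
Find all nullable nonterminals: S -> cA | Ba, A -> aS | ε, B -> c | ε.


A nonterminal is nullable iff some alternative derives ε (directly, or every symbol in it is nullable)
Nullable: {A, B}


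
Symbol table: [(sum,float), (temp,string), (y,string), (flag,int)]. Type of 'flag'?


Lookup 'flag' → type int


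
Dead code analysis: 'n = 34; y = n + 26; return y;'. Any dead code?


n is read by y's definition; y is returned
No dead code


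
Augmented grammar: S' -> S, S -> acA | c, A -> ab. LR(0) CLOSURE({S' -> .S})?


Start: S' -> .S
For each item with dot before a nonterminal B, add B -> .γ for every B-production
Closure: [S' -> .S, S -> .acA, S -> .c]


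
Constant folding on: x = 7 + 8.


7 + 8 = 15 at compile time
Optimized: x = 15


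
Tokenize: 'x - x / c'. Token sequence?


Scan left to right, longest-match per lexeme
Tokens: ID(x), OP(-), ID(x), OP(/), ID(c)


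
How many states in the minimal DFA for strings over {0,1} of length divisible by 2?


Track length mod 2: states 0..1, accept at 0
Minimal DFA: 2 states


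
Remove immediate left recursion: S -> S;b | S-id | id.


Left-recursive alternatives: S;b, S-id; non-recursive: id
Introduce S': S -> idS', S' -> ;bS' | -idS' | ε


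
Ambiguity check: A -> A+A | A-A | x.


'x+x-x' has two parse trees (no precedence encoded between + and -)
Ambiguous


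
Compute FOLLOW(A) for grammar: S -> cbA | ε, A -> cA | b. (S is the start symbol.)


$ ∈ FOLLOW(S). For each A -> αBβ: add FIRST(β)\{ε} to FOLLOW(B); if β nullable, add FOLLOW(A).
FOLLOW(A) = {$}


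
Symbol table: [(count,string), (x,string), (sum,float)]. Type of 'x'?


Lookup 'x' → type string


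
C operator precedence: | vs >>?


'>>' is shift (level 8); '|' is bitwise OR (level 3)
Higher level binds tighter
'>>' has higher precedence than '|'


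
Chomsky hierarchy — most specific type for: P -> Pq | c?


Left-linear: every RHS is a terminal or one nonterminal followed by a terminal
Classification: Type 3 (Regular)


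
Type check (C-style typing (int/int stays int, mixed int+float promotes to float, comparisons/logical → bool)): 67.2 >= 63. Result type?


Operand types: float >= int
Rule: comparison yields bool
Result type: bool


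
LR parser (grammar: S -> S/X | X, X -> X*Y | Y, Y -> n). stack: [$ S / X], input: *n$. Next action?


'*' can extend X; shift to build X -> X*Y
Action: shift


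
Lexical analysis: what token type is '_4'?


Pattern: letter/underscore followed by alphanumerics, not a keyword
Type: IDENTIFIER


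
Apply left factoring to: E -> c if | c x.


Common prefix: 'c'
Factored: E -> c E', E' -> if | x


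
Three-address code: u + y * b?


Break into single-operator statements:
t1 = y * b
t2 = u + t1


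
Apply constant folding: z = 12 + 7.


12 + 7 = 19 at compile time
Optimized: z = 19


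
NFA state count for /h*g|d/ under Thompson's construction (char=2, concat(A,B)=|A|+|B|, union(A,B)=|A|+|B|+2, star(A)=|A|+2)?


Syntax tree has 3 char leaf(s), 1 union(s), 1 star(s)
chars contribute 3×2 = 6; each union adds +2; each star adds +2
Total: 6 + 2 + 2 = 10 states


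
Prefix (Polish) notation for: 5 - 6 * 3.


'*' binds tighter: tree is (- 5 (* 6 3))
Prefix: - 5 * 6 3


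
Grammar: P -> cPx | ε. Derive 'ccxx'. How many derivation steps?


Derivation: P => cPx => ccPxx => ccxx
Steps: 3


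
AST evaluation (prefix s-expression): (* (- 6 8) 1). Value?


Evaluate inner: (- 6 8) = -2
Evaluate root: (* -2 1) = -2
Result: -2


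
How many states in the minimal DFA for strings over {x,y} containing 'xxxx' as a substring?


KMP-style automaton: 4 progress states + 1 absorbing accept = 5
Minimal DFA: 5 states


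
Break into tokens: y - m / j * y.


Scan left to right, longest-match per lexeme
Tokens: ID(y), OP(-), ID(m), OP(/), ID(j), OP(*), ID(y)


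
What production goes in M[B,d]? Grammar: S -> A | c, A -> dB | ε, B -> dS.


For [B, d]: 'd' ∈ FIRST(dS)
Entry: B -> dS


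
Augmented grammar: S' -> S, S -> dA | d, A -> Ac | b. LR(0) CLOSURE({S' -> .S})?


Start: S' -> .S
For each item with dot before a nonterminal B, add B -> .γ for every B-production
Closure: [S' -> .S, S -> .dA, S -> .d]


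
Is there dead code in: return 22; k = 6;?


statement follows a return and is unreachable
Dead: 'k = 6'


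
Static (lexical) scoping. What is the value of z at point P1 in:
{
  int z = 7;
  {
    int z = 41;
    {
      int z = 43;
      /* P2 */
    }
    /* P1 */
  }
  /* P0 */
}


z declared in the same block as P1
z = 41


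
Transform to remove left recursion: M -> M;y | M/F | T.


Left-recursive alternatives: M;y, M/F; non-recursive: T
Introduce M': M -> TM', M' -> ;yM' | /FM' | ε


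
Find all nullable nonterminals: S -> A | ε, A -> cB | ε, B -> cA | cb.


A nonterminal is nullable iff some alternative derives ε (directly, or every symbol in it is nullable)
Nullable: {A, S}


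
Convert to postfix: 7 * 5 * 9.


Left to right (same or higher precedence on left)
Postfix: 7 5 * 9 *


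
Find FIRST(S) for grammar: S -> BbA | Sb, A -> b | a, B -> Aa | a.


Per alternative of S: FIRST(BbA) = {a, b}; FIRST(Sb) = {a, b}
FIRST(S) = {a, b}


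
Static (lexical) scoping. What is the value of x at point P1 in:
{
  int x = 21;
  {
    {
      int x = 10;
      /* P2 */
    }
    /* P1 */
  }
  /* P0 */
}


P1's block does not declare x; resolves to the enclosing declaration at depth 0
x = 21


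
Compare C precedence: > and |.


'>' is relational (level 7); '|' is bitwise OR (level 3)
Higher level binds tighter
'>' has higher precedence than '|'


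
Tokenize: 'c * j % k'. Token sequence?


Scan left to right, longest-match per lexeme
Tokens: ID(c), OP(*), ID(j), OP(%), ID(k)


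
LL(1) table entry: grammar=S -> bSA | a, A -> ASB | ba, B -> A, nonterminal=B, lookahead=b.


For [B, b]: 'b' ∈ FIRST(A)
Entry: B -> A


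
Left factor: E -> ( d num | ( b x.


Common prefix: '('
Factored: E -> ( E', E' -> d num | b x


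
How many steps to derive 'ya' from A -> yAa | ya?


Derivation: A => ya
Steps: 1


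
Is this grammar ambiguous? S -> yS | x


right-linear, alternatives start with distinct terminals 'y' vs 'x': unique leftmost derivation
Unambiguous


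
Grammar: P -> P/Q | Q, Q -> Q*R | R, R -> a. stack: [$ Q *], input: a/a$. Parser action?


no handle; shift 'a'
Action: shift


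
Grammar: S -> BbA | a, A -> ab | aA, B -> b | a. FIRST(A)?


Per alternative of A: FIRST(ab) = {a}; FIRST(aA) = {a}
FIRST(A) = {a}


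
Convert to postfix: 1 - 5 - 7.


Left to right (same or higher precedence on left)
Postfix: 1 5 - 7 -


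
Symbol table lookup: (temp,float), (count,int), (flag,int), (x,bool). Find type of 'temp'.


Lookup 'temp' → type float


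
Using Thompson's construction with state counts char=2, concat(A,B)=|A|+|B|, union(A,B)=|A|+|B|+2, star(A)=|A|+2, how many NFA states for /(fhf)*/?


Syntax tree has 3 char leaf(s), 0 union(s), 1 star(s)
chars contribute 3×2 = 6; each union adds +2; each star adds +2
Total: 6 + 0 + 2 = 8 states


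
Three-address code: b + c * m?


Break into single-operator statements:
t1 = c * m
t2 = b + t1


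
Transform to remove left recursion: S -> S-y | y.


Left-recursive alternatives: S-y; non-recursive: y
Introduce S': S -> yS', S' -> -yS' | ε


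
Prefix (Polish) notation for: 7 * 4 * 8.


left-to-right (same/higher precedence on left): tree is (* (* 7 4) 8)
Prefix: * * 7 4 8


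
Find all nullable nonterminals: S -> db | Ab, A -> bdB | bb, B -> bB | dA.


A nonterminal is nullable iff some alternative derives ε (directly, or every symbol in it is nullable)
Nullable: {}


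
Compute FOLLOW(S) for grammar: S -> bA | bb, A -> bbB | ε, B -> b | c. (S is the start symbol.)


$ ∈ FOLLOW(S). For each A -> αBβ: add FIRST(β)\{ε} to FOLLOW(B); if β nullable, add FOLLOW(A).
FOLLOW(S) = {$}


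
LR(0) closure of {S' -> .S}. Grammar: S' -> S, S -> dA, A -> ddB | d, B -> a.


Start: S' -> .S
For each item with dot before a nonterminal B, add B -> .γ for every B-production
Closure: [S' -> .S, S -> .dA]


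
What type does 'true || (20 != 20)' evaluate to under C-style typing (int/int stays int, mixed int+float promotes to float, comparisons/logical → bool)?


Operand types: bool || bool
Rule: logical operators take bool operands and yield bool
Result type: bool


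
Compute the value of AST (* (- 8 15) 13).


Evaluate inner: (- 8 15) = -7
Evaluate root: (* -7 13) = -91
Result: -91


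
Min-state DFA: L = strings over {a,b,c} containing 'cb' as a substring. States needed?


KMP-style automaton: 2 progress states + 1 absorbing accept = 3
Minimal DFA: 3 states


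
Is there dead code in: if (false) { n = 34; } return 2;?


condition is constant false, so the whole block is unreachable
Dead: 'if (false) { n = 34; }'


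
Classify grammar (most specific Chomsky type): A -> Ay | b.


Left-linear: every RHS is a terminal or one nonterminal followed by a terminal
Classification: Type 3 (Regular)


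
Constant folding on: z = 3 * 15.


3 * 15 = 45 at compile time
Optimized: z = 45


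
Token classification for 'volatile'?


Pattern: reserved word
Type: KEYWORD


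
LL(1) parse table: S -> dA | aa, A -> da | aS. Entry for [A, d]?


For [A, d]: 'd' ∈ FIRST(da)
Entry: A -> da


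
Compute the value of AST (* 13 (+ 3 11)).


Evaluate inner: (+ 3 11) = 14
Evaluate root: (* 13 14) = 182
Result: 182


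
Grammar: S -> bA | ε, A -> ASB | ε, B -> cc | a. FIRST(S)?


Per alternative of S: FIRST(bA) = {b}; FIRST(ε) = {ε}
FIRST(S) = {b, ε}


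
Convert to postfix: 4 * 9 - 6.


Left to right (same or higher precedence on left)
Postfix: 4 9 * 6 -


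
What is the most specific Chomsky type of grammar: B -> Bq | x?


Left-linear: every RHS is a terminal or one nonterminal followed by a terminal
Classification: Type 3 (Regular)


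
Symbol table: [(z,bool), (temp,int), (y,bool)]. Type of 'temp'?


Lookup 'temp' → type int


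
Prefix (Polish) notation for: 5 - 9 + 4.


left-to-right (same/higher precedence on left): tree is (+ (- 5 9) 4)
Prefix: + - 5 9 4


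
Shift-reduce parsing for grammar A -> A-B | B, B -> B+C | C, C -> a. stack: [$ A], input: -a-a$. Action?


shift '-' to continue A -> A-B
Action: shift


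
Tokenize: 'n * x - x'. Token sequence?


Scan left to right, longest-match per lexeme
Tokens: ID(n), OP(*), ID(x), OP(-), ID(x)


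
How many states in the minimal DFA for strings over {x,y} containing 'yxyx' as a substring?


KMP-style automaton: 4 progress states + 1 absorbing accept = 5
Minimal DFA: 5 states


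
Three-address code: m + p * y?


Break into single-operator statements:
t1 = p * y
t2 = m + t1


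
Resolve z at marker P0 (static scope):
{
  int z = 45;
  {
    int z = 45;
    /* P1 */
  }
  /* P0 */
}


z declared in the same block as P0
z = 45


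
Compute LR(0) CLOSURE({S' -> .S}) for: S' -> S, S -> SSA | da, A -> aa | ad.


Start: S' -> .S
For each item with dot before a nonterminal B, add B -> .γ for every B-production
Closure: [S' -> .S, S -> .SSA, S -> .da]


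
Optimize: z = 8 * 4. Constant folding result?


8 * 4 = 32 at compile time
Optimized: z = 32


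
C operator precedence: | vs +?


'+' is additive (level 9); '|' is bitwise OR (level 3)
Higher level binds tighter
'+' has higher precedence than '|'


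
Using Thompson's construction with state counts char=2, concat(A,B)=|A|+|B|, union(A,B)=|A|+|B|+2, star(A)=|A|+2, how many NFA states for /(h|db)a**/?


Syntax tree has 4 char leaf(s), 1 union(s), 2 star(s)
chars contribute 4×2 = 8; each union adds +2; each star adds +2
Total: 8 + 2 + 4 = 14 states


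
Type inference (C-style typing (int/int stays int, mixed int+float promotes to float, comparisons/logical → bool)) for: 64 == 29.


Operand types: int == int
Rule: comparison yields bool
Result type: bool


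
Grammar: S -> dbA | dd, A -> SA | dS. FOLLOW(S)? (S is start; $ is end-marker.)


$ ∈ FOLLOW(S). For each A -> αBβ: add FIRST(β)\{ε} to FOLLOW(B); if β nullable, add FOLLOW(A).
FOLLOW(S) = {$, d}


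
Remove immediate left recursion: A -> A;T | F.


Left-recursive alternatives: A;T; non-recursive: F
Introduce A': A -> FA', A' -> ;TA' | ε


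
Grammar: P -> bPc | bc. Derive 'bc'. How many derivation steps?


Derivation: P => bc
Steps: 1


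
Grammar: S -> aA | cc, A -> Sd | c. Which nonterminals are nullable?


A nonterminal is nullable iff some alternative derives ε (directly, or every symbol in it is nullable)
Nullable: {}


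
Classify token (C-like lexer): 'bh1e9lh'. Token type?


Pattern: letter/underscore followed by alphanumerics, not a keyword
Type: IDENTIFIER


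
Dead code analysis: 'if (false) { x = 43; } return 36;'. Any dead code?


condition is constant false, so the whole block is unreachable
Dead: 'if (false) { x = 43; }'


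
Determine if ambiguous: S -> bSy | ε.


balanced b^n…y^n: each string has a unique parse
Unambiguous


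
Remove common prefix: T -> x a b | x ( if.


Common prefix: 'x'
Factored: T -> x T', T' -> a b | ( if


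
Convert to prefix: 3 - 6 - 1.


left-to-right (same/higher precedence on left): tree is (- (- 3 6) 1)
Prefix: - - 3 6 1


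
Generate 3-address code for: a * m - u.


Break into single-operator statements:
t1 = a * m
t2 = t1 - u


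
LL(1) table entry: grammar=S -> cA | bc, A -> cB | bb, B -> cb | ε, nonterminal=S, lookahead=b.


For [S, b]: 'b' ∈ FIRST(bc)
Entry: S -> bc


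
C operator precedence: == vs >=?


'>=' is relational (level 7); '==' is equality (level 6)
Higher level binds tighter
'>=' has higher precedence than '=='


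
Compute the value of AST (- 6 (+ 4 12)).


Evaluate inner: (+ 4 12) = 16
Evaluate root: (- 6 16) = -10
Result: -10


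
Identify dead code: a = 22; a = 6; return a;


first assignment to a is overwritten before any read
Dead: 'a = 22'


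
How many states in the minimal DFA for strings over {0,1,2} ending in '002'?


Track the longest suffix of input matching a prefix of '002': 4 classes (prefixes of length 0..3)
Minimal DFA: 4 states


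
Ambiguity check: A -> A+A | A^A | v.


'v+v^v' has two parse trees (no precedence encoded between + and ^)
Ambiguous


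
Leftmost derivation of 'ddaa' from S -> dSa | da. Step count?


Derivation: S => dSa => ddaa
Steps: 2


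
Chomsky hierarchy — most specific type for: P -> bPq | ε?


Single nonterminal LHS, but b^n q^n is not regular
Classification: Type 2 (Context-Free)


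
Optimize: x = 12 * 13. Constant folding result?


12 * 13 = 156 at compile time
Optimized: x = 156


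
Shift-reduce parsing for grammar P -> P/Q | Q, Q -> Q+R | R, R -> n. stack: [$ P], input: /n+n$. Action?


shift '/' to continue P -> P/Q
Action: shift


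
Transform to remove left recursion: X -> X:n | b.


Left-recursive alternatives: X:n; non-recursive: b
Introduce X': X -> bX', X' -> :nX' | ε


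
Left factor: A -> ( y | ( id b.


Common prefix: '('
Factored: A -> ( A', A' -> y | id b


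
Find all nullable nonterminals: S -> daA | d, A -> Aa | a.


A nonterminal is nullable iff some alternative derives ε (directly, or every symbol in it is nullable)
Nullable: {}


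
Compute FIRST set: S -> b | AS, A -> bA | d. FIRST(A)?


Per alternative of A: FIRST(bA) = {b}; FIRST(d) = {d}
FIRST(A) = {b, d}


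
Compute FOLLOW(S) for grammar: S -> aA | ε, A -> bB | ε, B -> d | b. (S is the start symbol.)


$ ∈ FOLLOW(S). For each A -> αBβ: add FIRST(β)\{ε} to FOLLOW(B); if β nullable, add FOLLOW(A).
FOLLOW(S) = {$}


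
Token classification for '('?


Pattern: delimiter/punctuation
Type: PUNCTUATION


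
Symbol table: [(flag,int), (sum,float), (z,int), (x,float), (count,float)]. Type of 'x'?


Lookup 'x' → type float


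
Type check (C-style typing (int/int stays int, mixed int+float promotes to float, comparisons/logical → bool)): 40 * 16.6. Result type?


Operand types: int * float
Rule: mixed int/float promotes to float; int/int stays int
Result type: float


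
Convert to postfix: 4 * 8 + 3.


Left to right (same or higher precedence on left)
Postfix: 4 8 * 3 +


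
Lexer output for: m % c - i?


Scan left to right, longest-match per lexeme
Tokens: ID(m), OP(%), ID(c), OP(-), ID(i)


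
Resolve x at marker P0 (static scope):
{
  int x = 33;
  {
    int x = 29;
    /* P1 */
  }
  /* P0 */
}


x declared in the same block as P0
x = 33


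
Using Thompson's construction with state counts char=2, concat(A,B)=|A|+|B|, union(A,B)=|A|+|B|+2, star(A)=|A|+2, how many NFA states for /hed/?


Syntax tree has 3 char leaf(s), 0 union(s), 0 star(s)
chars contribute 3×2 = 6; each union adds +2; each star adds +2
Total: 6 + 0 + 0 = 6 states


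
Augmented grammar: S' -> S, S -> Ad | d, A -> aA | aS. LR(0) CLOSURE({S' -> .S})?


Start: S' -> .S
For each item with dot before a nonterminal B, add B -> .γ for every B-production
Closure: [S' -> .S, S -> .Ad, S -> .d, A -> .aA, A -> .aS]


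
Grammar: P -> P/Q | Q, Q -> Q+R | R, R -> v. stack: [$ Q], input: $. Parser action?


lookahead ∉ {+} so Q won't extend; reduce P -> Q
Action: reduce (P -> Q)


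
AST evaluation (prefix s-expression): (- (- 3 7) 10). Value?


Evaluate inner: (- 3 7) = -4
Evaluate root: (- -4 10) = -14
Result: -14


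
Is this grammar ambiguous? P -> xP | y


right-linear, alternatives start with distinct terminals 'x' vs 'y': unique leftmost derivation
Unambiguous


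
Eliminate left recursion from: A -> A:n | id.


Left-recursive alternatives: A:n; non-recursive: id
Introduce A': A -> idA', A' -> :nA' | ε
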